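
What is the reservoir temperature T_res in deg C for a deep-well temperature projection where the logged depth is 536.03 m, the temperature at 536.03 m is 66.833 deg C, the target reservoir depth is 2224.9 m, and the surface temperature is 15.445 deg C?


Step 1: grad = (T_d1 - T_surf)/d1 * 1000 = (66.833 - 15.445)/536.03 * 1000 = 95.86777 deg C/km
Step 2: T_res = T_surf + grad*d2/1000 = 15.445 + 95.86777*2224.9/1000 = 228.74 deg C
T_res = 228.74 deg C


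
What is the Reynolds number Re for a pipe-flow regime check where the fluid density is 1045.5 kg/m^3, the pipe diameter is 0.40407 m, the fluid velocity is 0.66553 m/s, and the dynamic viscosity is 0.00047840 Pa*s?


Re = rho * vel * D / mu
Re = 1045.5 * 0.66553 * 0.40407 / 0.00047840
Re = 5.8770e+05


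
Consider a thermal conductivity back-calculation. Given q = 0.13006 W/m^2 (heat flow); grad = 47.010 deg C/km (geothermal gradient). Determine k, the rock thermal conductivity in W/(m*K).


k = q / (grad / 1000)
k = 0.13006 / (47.010 / 1000)
k = 2.7666 W/(m*K)


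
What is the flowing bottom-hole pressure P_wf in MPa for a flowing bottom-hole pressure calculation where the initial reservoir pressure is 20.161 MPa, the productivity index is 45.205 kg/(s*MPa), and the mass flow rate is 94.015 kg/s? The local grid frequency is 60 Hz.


P_wf = P_i - mdot / PI
P_wf = 20.161 - 94.015 / 45.205
P_wf = 18.081 MPa


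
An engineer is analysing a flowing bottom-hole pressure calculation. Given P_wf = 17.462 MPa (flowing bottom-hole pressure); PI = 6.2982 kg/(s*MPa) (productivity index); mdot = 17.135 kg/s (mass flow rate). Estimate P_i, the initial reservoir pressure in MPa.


P_i = P_wf + mdot / PI
P_i = 17.462 + 17.135 / 6.2982
P_i = 20.183 MPa


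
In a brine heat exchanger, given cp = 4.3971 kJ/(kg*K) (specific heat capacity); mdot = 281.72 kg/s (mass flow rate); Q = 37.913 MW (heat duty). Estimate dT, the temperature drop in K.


dT = Q * 1000 / (mdot * cp)
dT = 37.913 * 1000 / (281.72 * 4.3971)
dT = 30.606 K


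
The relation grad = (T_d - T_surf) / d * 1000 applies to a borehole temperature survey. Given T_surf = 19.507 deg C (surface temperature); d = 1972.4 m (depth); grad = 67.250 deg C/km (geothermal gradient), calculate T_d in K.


T_d = T_surf + grad * d / 1000
T_d = 19.507 + 67.250 * 1972.4 / 1000
T_d = 152.1509 deg C
Convert to K: 152.1509 + 273.15 = 425.30 K
T_d = 425.30 K


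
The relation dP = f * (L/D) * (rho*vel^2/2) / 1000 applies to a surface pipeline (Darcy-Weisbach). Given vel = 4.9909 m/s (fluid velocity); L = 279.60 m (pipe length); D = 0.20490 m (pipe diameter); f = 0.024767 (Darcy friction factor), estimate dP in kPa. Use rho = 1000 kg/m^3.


dP = f * (L/D) * (rho*vel^2/2) / 1000
dP = 0.024767 * (279.60/0.20490) * (1000*4.9909^2/2) / 1000
dP = 420.92 kPa


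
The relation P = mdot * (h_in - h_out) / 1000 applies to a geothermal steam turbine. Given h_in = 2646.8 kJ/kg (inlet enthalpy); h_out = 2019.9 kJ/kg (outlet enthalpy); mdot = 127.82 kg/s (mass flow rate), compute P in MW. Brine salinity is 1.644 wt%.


P = mdot * (h_in - h_out) / 1000
P = 127.82 * (2646.8 - 2019.9) / 1000
P = 80.130 MW


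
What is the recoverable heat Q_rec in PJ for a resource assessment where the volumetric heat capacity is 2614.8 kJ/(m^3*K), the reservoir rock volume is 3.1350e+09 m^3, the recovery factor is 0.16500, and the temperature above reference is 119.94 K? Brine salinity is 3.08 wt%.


Step 1: Q_s = Vr*rhoc*dT/1e12 = 3.1350e+09*2614.8*119.94/1e12 = 983.1959 PJ
Step 2: Q_rec = Q_s * RF = 983.1959 * 0.165 = 162.23 PJ
Q_rec = 162.23 PJ


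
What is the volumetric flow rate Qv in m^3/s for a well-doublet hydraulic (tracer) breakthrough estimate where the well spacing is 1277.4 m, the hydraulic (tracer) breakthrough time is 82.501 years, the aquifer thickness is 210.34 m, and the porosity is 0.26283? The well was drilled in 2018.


Qv = pi*hr*phi*L^2 / (3*t_bt*365.25*86400)
Qv = pi*210.34*0.26283*1277.4^2 / (3*82.501*365.25*86400)
Qv = 0.036284 m^3/s


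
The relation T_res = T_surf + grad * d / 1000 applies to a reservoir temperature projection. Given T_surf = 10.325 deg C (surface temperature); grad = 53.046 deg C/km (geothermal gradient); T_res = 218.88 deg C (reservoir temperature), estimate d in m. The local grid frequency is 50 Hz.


d = (T_res - T_surf) / grad * 1000
d = (218.88 - 10.325) / 53.046 * 1000
d = 3931.6 m


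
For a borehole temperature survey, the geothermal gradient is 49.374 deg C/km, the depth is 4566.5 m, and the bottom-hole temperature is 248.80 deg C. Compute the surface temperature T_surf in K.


T_surf = T_d - grad * d / 1000
T_surf = 248.80 - 49.374 * 4566.5 / 1000
T_surf = 23.33363 deg C
Convert to K: 23.33363 + 273.15 = 296.48 K
T_surf = 296.48 K


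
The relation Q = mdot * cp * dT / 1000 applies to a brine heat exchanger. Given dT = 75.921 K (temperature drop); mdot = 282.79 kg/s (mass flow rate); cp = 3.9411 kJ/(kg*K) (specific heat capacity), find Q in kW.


Q = mdot * cp * dT / 1000
Q = 282.79 * 3.9411 * 75.921 / 1000
Q = 84.61423 MW
Convert: 84.61423 MW * 1000.0 = 84614 kW
Q = 84614 kW


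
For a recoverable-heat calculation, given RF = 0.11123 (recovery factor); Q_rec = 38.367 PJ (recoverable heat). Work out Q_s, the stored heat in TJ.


Q_s = Q_rec / RF
Q_s = 38.367 / 0.11123
Q_s = 344.9339 PJ
Convert: 344.9339 PJ * 1000.0 = 3.4493e+05 TJ
Q_s = 3.4493e+05 TJ


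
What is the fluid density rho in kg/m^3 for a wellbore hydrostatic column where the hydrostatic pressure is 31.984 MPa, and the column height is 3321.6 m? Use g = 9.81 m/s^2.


rho = P * 1e6 / (g * h)
rho = 31.984 * 1e6 / (9.81 * 3321.6)
rho = 981.56 kg/m^3


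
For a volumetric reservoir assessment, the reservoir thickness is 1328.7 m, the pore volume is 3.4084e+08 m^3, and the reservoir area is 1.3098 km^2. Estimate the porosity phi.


phi = Vp / (A * 1e6 * hr)
phi = 3.4084e+08 / (1.3098 * 1e6 * 1328.7)
phi = 0.19585


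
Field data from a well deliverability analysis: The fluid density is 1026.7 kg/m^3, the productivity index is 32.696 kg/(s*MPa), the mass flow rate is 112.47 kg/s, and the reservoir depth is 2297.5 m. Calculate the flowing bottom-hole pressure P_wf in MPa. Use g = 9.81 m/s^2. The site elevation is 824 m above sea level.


Step 1: P_i = rho*g*h/1e6 = 1026.7*9.81*2297.5/1e6 = 23.14025 MPa
Step 2: P_wf = P_i - mdot/PI = 23.14025 - 112.47/32.696 = 19.700 MPa
P_wf = 19.700 MPa


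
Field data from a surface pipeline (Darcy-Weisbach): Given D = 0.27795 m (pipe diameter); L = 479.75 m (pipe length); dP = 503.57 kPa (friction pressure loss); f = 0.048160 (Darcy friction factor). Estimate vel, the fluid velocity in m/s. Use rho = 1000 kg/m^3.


vel = sqrt(dP*1000*2*D / (f*L*rho))
vel = sqrt(503.57*1000*2*0.27795 / (0.048160*479.75*1000))
vel = 3.4808 m/s


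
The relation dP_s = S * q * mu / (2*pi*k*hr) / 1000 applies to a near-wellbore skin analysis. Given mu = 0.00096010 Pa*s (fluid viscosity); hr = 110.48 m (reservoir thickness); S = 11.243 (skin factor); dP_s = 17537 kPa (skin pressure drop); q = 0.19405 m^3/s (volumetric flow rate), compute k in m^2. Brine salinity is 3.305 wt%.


k = S*q*mu / (2*pi*dP_s*1000*hr)
k = 11.243*0.19405*0.00096010 / (2*pi*17537*1000*110.48)
k = 1.7207e-13 m^2


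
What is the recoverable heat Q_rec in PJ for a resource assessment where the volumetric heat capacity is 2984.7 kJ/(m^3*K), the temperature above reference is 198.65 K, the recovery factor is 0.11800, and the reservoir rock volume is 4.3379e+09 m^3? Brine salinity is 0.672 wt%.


Step 1: Q_s = Vr*rhoc*dT/1e12 = 4.3379e+09*2984.7*198.65/1e12 = 2571.987 PJ
Step 2: Q_rec = Q_s * RF = 2571.987 * 0.118 = 303.49 PJ
Q_rec = 303.49 PJ


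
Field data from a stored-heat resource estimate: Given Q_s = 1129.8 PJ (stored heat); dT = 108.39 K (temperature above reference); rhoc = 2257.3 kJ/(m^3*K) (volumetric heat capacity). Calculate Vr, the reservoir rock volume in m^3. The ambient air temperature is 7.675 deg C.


Vr = Q_s * 1e12 / (rhoc * dT)
Vr = 1129.8 * 1e12 / (2257.3 * 108.39)
Vr = 4.6177e+09 m^3


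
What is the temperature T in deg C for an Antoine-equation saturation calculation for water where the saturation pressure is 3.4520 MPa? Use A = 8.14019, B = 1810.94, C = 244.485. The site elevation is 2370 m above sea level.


T = B / (A - log10(P_sat * 760 / 0.101325)) - C
T = 1810.94 / (8.14019 - log10(3.4520 * 760 / 0.101325)) - 244.485
T = 241.41 deg C


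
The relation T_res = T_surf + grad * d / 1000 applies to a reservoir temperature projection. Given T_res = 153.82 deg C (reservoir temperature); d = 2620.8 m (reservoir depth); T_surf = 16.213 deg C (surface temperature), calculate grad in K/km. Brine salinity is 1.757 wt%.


grad = (T_res - T_surf) / d * 1000
grad = (153.82 - 16.213) / 2620.8 * 1000
grad = 52.50572 deg C/km
Convert: 52.50572 deg C/km * 1.0 = 52.506 K/km
grad = 52.506 K/km


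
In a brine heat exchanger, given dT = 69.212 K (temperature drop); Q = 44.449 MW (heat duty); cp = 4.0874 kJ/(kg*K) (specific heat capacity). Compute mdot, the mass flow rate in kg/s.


mdot = Q * 1000 / (cp * dT)
mdot = 44.449 * 1000 / (4.0874 * 69.212)
mdot = 157.12 kg/s


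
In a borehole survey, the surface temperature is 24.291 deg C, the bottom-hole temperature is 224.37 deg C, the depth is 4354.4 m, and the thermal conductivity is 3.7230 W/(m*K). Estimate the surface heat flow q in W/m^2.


Step 1: grad = (T_d - T_surf)/d * 1000 = (224.37 - 24.291)/4354.4 * 1000 = 45.94870 deg C/km
Step 2: q = k * grad / 1000 = 3.723 * 45.94870 / 1000 = 0.17107 W/m^2
q = 0.17107 W/m^2


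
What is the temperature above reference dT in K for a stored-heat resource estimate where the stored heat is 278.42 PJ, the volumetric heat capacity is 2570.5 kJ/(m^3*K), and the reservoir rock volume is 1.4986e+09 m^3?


dT = Q_s * 1e12 / (Vr * rhoc)
dT = 278.42 * 1e12 / (1.4986e+09 * 2570.5)
dT = 72.276 K


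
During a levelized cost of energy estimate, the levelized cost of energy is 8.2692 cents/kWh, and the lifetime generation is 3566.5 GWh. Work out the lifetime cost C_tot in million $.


C_tot = LCOE / 100 * E_tot
C_tot = 8.2692 / 100 * 3566.5
C_tot = 294.92 million $


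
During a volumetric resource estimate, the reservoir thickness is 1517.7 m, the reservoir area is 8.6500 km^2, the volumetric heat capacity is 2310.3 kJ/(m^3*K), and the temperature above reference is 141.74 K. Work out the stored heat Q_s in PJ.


Step 1: Vr = A*1e6*hr = 8.65*1e6*1517.7 = 1.312810e+10 m^3
Step 2: Q_s = Vr*rhoc*dT/1e12 = 1.312810e+10*2310.3*141.74/1e12 = 4299.0 PJ
Q_s = 4299.0 PJ


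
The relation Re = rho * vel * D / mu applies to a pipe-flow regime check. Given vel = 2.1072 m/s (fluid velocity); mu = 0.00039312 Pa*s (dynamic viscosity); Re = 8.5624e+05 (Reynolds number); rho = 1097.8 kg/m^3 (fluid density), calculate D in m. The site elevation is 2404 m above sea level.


D = Re * mu / (rho * vel)
D = 8.5624e+05 * 0.00039312 / (1097.8 * 2.1072)
D = 0.14551 m


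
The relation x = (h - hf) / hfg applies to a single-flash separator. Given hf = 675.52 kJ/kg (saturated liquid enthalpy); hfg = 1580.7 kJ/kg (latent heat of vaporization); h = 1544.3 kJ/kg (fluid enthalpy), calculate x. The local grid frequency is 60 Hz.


x = (h - hf) / hfg
x = (1544.3 - 675.52) / 1580.7
x = 0.54962


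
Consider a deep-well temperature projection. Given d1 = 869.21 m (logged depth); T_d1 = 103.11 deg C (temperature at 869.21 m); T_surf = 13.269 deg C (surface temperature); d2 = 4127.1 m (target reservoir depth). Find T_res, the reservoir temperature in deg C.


Step 1: grad = (T_d1 - T_surf)/d1 * 1000 = (103.11 - 13.269)/869.21 * 1000 = 103.3594 deg C/km
Step 2: T_res = T_surf + grad*d2/1000 = 13.269 + 103.3594*4127.1/1000 = 439.84 deg C
T_res = 439.84 deg C


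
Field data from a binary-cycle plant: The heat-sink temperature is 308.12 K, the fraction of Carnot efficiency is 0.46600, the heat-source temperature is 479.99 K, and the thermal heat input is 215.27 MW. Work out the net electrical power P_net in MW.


Step 1: eta = (1 - Tc/Th)*f = (1 - 308.12/479.99)*0.466 = 0.1668606
Step 2: P_net = eta * Q_in = 0.1668606 * 215.27 = 35.920 MW
P_net = 35.920 MW


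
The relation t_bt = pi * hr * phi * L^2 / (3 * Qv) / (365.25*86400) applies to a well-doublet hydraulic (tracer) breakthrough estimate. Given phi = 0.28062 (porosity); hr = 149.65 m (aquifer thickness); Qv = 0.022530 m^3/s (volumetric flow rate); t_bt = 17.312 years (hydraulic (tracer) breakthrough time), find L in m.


L = sqrt(t_bt*365.25*86400*3*Qv / (pi*hr*phi))
L = sqrt(17.312*365.25*86400*3*0.022530 / (pi*149.65*0.28062))
L = 529.05 m


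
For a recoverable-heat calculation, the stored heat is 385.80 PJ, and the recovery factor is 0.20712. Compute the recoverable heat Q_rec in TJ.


Q_rec = Q_s * RF
Q_rec = 385.80 * 0.20712
Q_rec = 79.90690 PJ
Convert: 79.90690 PJ * 1000.0 = 79907 TJ
Q_rec = 79907 TJ


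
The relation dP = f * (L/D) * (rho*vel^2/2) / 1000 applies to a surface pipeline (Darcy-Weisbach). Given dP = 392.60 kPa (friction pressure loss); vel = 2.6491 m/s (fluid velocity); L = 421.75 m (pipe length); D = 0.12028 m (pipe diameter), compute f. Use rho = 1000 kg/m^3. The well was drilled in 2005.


f = dP*1000 / ((L/D)*(rho*vel^2/2))
f = 392.60*1000 / ((421.75/0.12028)*(1000*2.6491^2/2))
f = 0.031910


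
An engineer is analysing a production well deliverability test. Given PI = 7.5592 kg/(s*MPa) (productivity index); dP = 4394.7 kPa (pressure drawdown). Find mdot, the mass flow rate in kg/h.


mdot = PI * dP / 1000
mdot = 7.5592 * 4394.7 / 1000
mdot = 33.22042 kg/s
Convert: 33.22042 kg/s * 3600.0 = 1.1959e+05 kg/h
mdot = 1.1959e+05 kg/h


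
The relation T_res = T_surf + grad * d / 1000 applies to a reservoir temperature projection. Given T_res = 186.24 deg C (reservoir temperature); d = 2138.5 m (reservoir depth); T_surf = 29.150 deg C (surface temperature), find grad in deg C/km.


grad = (T_res - T_surf) / d * 1000
grad = (186.24 - 29.150) / 2138.5 * 1000
grad = 73.458 deg C/km


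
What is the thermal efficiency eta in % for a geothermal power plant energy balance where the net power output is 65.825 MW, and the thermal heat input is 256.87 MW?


eta = W_net / Q_in * 100
eta = 65.825 / 256.87 * 100
eta = 25.626 %


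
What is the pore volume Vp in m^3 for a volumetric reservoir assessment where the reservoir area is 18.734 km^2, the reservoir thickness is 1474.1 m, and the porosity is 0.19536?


Vp = A * 1e6 * hr * phi
Vp = 18.734 * 1e6 * 1474.1 * 0.19536
Vp = 5.3950e+09 m^3


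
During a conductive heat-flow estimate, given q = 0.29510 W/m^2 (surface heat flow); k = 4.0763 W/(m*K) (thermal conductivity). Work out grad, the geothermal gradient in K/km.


grad = q * 1000 / k
grad = 0.29510 * 1000 / 4.0763
grad = 72.39408 deg C/km
Convert: 72.39408 deg C/km * 1.0 = 72.394 K/km
grad = 72.394 K/km


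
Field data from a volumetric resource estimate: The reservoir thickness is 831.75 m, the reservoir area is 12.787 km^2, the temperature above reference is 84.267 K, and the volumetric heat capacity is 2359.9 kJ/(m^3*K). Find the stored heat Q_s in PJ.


Step 1: Vr = A*1e6*hr = 12.787*1e6*831.75 = 1.063559e+10 m^3
Step 2: Q_s = Vr*rhoc*dT/1e12 = 1.063559e+10*2359.9*84.267/1e12 = 2115.0 PJ
Q_s = 2115.0 PJ


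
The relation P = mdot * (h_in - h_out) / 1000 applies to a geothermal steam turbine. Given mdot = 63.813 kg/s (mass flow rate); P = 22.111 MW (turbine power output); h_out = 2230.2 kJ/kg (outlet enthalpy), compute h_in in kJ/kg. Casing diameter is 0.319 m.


h_in = h_out + P * 1000 / mdot
h_in = 2230.2 + 22.111 * 1000 / 63.813
h_in = 2576.7 kJ/kg


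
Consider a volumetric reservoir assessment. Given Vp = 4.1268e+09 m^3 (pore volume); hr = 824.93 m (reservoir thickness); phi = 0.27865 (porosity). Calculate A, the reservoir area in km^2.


A = Vp / (1e6 * hr * phi)
A = 4.1268e+09 / (1e6 * 824.93 * 0.27865)
A = 17.953 km^2


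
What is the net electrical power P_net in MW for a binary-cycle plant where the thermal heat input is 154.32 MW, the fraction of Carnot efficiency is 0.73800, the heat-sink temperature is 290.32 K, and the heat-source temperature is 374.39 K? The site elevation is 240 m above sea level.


Step 1: eta = (1 - Tc/Th)*f = (1 - 290.32/374.39)*0.738 = 0.1657193
Step 2: P_net = eta * Q_in = 0.1657193 * 154.32 = 25.574 MW
P_net = 25.574 MW


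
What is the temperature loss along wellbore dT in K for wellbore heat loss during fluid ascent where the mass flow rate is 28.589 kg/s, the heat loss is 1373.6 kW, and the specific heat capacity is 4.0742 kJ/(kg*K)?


dT = Q_loss / (mdot * cp)
dT = 1373.6 / (28.589 * 4.0742)
dT = 11.793 K


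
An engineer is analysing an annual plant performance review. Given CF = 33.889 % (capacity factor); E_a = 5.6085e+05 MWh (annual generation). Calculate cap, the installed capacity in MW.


cap = E_a / (CF/100 * 8760)
cap = 5.6085e+05 / (33.889/100 * 8760)
cap = 188.92 MW


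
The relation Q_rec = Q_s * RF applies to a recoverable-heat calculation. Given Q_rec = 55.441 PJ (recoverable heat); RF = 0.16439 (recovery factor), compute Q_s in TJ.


Q_s = Q_rec / RF
Q_s = 55.441 / 0.16439
Q_s = 337.2529 PJ
Convert: 337.2529 PJ * 1000.0 = 3.3725e+05 TJ
Q_s = 3.3725e+05 TJ


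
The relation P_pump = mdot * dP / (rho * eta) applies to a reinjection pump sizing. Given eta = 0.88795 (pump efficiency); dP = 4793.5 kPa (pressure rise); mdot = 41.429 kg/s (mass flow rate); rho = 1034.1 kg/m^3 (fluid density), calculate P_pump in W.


P_pump = mdot * dP / (rho * eta)
P_pump = 41.429 * 4793.5 / (1034.1 * 0.88795)
P_pump = 216.2749 kW
Convert: 216.2749 kW * 1000.0 = 2.1627e+05 W
P_pump = 2.1627e+05 W


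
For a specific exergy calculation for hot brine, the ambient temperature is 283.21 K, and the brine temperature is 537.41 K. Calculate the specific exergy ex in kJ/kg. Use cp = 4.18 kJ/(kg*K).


ex = cp * ((T_b - T_0) - T_0 * ln(T_b/T_0))
ex = 4.18 * ((537.41 - 283.21) - 283.21 * ln(537.41/283.21))
ex = 304.23 kJ/kg


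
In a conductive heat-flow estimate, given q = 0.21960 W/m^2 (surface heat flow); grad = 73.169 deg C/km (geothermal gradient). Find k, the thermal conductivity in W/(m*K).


k = q * 1000 / grad
k = 0.21960 * 1000 / 73.169
k = 3.0013 W/(m*K)


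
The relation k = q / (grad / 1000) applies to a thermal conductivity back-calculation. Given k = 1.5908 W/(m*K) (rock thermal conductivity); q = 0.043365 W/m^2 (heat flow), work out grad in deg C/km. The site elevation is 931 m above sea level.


grad = q / k * 1000
grad = 0.043365 / 1.5908 * 1000
grad = 27.260 deg C/km


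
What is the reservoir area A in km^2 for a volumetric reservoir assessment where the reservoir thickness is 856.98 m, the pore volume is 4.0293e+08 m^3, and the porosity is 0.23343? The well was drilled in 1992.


A = Vp / (1e6 * hr * phi)
A = 4.0293e+08 / (1e6 * 856.98 * 0.23343)
A = 2.0142 km^2


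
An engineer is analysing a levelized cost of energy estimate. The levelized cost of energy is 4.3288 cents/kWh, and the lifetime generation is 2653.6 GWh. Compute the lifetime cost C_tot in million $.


C_tot = LCOE / 100 * E_tot
C_tot = 4.3288 / 100 * 2653.6
C_tot = 114.87 million $


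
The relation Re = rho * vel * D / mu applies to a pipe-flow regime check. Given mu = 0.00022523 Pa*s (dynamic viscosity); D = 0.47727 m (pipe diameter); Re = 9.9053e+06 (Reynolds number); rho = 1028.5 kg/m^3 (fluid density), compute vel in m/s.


vel = Re * mu / (rho * D)
vel = 9.9053e+06 * 0.00022523 / (1028.5 * 0.47727)
vel = 4.5449 m/s


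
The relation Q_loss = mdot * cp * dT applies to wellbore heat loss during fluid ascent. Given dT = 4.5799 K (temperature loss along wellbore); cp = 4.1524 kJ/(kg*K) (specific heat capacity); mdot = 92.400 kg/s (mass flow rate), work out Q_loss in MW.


Q_loss = mdot * cp * dT
Q_loss = 92.400 * 4.1524 * 4.5799
Q_loss = 1757.224 kW
Convert: 1757.224 kW * 0.001 = 1.7572 MW
Q_loss = 1.7572 MW


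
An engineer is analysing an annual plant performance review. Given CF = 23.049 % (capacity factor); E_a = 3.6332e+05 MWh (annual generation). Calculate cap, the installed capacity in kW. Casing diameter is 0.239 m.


cap = E_a / (CF/100 * 8760)
cap = 3.6332e+05 / (23.049/100 * 8760)
cap = 179.9422 MW
Convert: 179.9422 MW * 1000.0 = 1.7994e+05 kW
cap = 1.7994e+05 kW


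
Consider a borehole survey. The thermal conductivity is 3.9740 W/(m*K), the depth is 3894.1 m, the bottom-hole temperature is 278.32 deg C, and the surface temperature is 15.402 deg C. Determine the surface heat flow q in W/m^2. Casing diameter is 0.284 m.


Step 1: grad = (T_d - T_surf)/d * 1000 = (278.32 - 15.402)/3894.1 * 1000 = 67.51701 deg C/km
Step 2: q = k * grad / 1000 = 3.974 * 67.51701 / 1000 = 0.26831 W/m^2
q = 0.26831 W/m^2


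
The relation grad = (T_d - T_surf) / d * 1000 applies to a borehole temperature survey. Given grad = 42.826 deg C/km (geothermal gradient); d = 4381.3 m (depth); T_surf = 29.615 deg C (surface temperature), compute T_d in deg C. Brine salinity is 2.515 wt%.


T_d = T_surf + grad * d / 1000
T_d = 29.615 + 42.826 * 4381.3 / 1000
T_d = 217.25 deg C


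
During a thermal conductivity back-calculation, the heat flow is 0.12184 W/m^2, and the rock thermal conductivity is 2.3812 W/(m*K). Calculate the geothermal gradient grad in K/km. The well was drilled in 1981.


grad = q / k * 1000
grad = 0.12184 / 2.3812 * 1000
grad = 51.16748 deg C/km
Convert: 51.16748 deg C/km * 1.0 = 51.167 K/km
grad = 51.167 K/km


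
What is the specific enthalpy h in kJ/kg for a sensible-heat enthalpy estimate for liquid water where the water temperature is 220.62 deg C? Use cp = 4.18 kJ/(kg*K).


h = cp * T
h = 4.18 * 220.62
h = 922.19 kJ/kg


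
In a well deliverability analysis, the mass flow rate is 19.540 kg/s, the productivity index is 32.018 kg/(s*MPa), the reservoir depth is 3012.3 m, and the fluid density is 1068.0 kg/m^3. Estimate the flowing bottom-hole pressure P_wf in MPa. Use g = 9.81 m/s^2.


Step 1: P_i = rho*g*h/1e6 = 1068.0*9.81*3012.3/1e6 = 31.56011 MPa
Step 2: P_wf = P_i - mdot/PI = 31.56011 - 19.54/32.018 = 30.950 MPa
P_wf = 30.950 MPa


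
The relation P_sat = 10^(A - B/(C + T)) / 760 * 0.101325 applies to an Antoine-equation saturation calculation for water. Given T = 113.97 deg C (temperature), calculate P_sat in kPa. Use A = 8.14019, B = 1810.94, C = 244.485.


P_sat = 10^(A - B/(C + T)) / 760 * 0.101325
P_sat = 10^(8.14019 - 1810.94/(244.485 + 113.97)) / 760 * 0.101325
P_sat = 0.1633136 MPa
Convert: 0.1633136 MPa * 1000.0 = 163.31 kPa
P_sat = 163.31 kPa


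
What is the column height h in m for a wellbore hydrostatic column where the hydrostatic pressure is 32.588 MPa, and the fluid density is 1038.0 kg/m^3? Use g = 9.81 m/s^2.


h = P * 1e6 / (g * rho)
h = 32.588 * 1e6 / (9.81 * 1038.0)
h = 3200.3 m


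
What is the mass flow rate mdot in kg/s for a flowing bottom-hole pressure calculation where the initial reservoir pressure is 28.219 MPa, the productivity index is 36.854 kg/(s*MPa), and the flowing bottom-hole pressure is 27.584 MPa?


mdot = (P_i - P_wf) * PI
mdot = (28.219 - 27.584) * 36.854
mdot = 23.402 kg/s


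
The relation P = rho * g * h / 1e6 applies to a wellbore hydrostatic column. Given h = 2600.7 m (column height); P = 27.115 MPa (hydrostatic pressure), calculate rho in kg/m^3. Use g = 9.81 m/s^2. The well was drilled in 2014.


rho = P * 1e6 / (g * h)
rho = 27.115 * 1e6 / (9.81 * 2600.7)
rho = 1062.8 kg/m^3


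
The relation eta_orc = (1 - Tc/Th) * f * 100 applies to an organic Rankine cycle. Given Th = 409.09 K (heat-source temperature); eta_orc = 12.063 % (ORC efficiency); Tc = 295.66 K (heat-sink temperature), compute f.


f = (eta_orc/100) / (1 - Tc/Th)
f = (12.063/100) / (1 - 295.66/409.09)
f = 0.43506


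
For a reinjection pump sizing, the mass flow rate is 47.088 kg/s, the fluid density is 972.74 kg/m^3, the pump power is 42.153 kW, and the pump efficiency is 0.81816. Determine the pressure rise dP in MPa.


dP = P_pump * rho * eta / mdot
dP = 42.153 * 972.74 * 0.81816 / 47.088
dP = 712.4481 kPa
Convert: 712.4481 kPa * 0.001 = 0.71245 MPa
dP = 0.71245 MPa


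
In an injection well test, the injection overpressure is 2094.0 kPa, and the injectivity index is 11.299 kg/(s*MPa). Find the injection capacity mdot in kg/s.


mdot = II * dP / 1000
mdot = 11.299 * 2094.0 / 1000
mdot = 23.660 kg/s


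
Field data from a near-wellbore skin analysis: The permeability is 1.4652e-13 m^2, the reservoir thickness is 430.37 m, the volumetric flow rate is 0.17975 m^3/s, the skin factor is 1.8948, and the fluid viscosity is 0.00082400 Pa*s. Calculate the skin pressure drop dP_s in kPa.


dP_s = S * q * mu / (2*pi*k*hr) / 1000
dP_s = 1.8948 * 0.17975 * 0.00082400 / (2*pi*1.4652e-13*430.37) / 1000
dP_s = 708.34 kPa


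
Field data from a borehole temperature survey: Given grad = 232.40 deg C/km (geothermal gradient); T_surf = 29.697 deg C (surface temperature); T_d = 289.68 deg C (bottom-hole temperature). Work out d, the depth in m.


d = (T_d - T_surf) / grad * 1000
d = (289.68 - 29.697) / 232.40 * 1000
d = 1118.7 m


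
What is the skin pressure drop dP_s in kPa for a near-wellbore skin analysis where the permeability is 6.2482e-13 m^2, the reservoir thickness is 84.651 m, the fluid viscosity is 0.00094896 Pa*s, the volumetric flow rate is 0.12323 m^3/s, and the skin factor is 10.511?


dP_s = S * q * mu / (2*pi*k*hr) / 1000
dP_s = 10.511 * 0.12323 * 0.00094896 / (2*pi*6.2482e-13*84.651) / 1000
dP_s = 3698.6 kPa


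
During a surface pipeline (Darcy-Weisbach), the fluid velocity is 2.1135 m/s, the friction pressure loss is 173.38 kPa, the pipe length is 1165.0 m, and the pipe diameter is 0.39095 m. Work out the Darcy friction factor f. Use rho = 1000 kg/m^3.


f = dP*1000 / ((L/D)*(rho*vel^2/2))
f = 173.38*1000 / ((1165.0/0.39095)*(1000*2.1135^2/2))
f = 0.026051


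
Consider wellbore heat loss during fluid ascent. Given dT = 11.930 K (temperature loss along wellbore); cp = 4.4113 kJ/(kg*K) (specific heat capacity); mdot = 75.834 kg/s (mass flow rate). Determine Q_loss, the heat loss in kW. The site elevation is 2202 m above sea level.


Q_loss = mdot * cp * dT
Q_loss = 75.834 * 4.4113 * 11.930
Q_loss = 3990.9 kW


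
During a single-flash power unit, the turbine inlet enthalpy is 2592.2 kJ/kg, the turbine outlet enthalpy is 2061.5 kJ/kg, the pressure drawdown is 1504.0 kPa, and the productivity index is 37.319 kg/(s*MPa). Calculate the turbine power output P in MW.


Step 1: mdot = PI * dP / 1000 = 37.319 * 1504.0 / 1000 = 56.12778 kg/s
Step 2: P = mdot*(h_in - h_out)/1000 = 56.12778*(2592.2 - 2061.5)/1000 = 29.787 MW
P = 29.787 MW


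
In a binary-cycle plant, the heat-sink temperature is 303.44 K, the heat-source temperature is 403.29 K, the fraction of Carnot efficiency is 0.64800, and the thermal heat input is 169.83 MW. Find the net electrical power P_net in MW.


Step 1: eta = (1 - Tc/Th)*f = (1 - 303.44/403.29)*0.648 = 0.1604374
Step 2: P_net = eta * Q_in = 0.1604374 * 169.83 = 27.247 MW
P_net = 27.247 MW


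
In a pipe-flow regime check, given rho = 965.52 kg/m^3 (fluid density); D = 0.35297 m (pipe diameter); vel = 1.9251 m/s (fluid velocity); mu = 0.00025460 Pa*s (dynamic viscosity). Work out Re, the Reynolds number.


Re = rho * vel * D / mu
Re = 965.52 * 1.9251 * 0.35297 / 0.00025460
Re = 2.5769e+06


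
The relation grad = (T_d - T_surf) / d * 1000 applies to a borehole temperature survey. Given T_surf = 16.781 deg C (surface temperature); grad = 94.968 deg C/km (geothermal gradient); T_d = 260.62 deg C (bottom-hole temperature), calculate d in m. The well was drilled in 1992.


d = (T_d - T_surf) / grad * 1000
d = (260.62 - 16.781) / 94.968 * 1000
d = 2567.6 m


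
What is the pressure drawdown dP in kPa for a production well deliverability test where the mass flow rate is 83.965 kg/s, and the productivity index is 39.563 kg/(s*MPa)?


dP = mdot * 1000 / PI
dP = 83.965 * 1000 / 39.563
dP = 2122.3 kPa


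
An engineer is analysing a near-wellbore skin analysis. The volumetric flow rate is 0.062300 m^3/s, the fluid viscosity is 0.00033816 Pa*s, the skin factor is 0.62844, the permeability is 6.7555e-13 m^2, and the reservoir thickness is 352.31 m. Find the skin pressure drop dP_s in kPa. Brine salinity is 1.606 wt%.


dP_s = S * q * mu / (2*pi*k*hr) / 1000
dP_s = 0.62844 * 0.062300 * 0.00033816 / (2*pi*6.7555e-13*352.31) / 1000
dP_s = 8.8534 kPa


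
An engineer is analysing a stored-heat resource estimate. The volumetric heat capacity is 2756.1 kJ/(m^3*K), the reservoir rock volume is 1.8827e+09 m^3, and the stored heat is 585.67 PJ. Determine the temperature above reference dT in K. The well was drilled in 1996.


dT = Q_s * 1e12 / (Vr * rhoc)
dT = 585.67 * 1e12 / (1.8827e+09 * 2756.1)
dT = 112.87 K


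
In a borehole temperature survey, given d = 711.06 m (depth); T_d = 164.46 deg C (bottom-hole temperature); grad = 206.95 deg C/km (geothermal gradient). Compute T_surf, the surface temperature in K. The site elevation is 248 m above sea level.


T_surf = T_d - grad * d / 1000
T_surf = 164.46 - 206.95 * 711.06 / 1000
T_surf = 17.30613 deg C
Convert to K: 17.30613 + 273.15 = 290.46 K
T_surf = 290.46 K


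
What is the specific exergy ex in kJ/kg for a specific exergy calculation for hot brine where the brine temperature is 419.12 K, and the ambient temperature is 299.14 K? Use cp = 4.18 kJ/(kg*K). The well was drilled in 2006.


ex = cp * ((T_b - T_0) - T_0 * ln(T_b/T_0))
ex = 4.18 * ((419.12 - 299.14) - 299.14 * ln(419.12/299.14))
ex = 79.823 kJ/kg


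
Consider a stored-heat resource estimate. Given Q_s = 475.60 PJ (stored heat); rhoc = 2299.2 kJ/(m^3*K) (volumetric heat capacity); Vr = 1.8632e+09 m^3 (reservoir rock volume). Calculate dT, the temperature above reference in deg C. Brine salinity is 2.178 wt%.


dT = Q_s * 1e12 / (Vr * rhoc)
dT = 475.60 * 1e12 / (1.8632e+09 * 2299.2)
dT = 111.0211 K
Convert (temperature difference, 1 K = 1 deg C): 111.0211 K = 111.0211 deg C
dT = 111.02 deg C


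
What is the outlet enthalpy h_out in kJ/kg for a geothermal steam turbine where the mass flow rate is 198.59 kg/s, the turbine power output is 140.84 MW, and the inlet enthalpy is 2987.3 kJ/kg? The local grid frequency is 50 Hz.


h_out = h_in - P * 1000 / mdot
h_out = 2987.3 - 140.84 * 1000 / 198.59
h_out = 2278.1 kJ/kg


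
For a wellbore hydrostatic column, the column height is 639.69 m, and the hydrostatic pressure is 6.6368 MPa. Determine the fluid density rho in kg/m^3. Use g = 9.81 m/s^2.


rho = P * 1e6 / (g * h)
rho = 6.6368 * 1e6 / (9.81 * 639.69)
rho = 1057.6 kg/m^3


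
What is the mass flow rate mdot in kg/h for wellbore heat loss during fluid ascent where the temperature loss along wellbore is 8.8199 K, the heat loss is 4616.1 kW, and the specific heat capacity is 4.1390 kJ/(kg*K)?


mdot = Q_loss / (cp * dT)
mdot = 4616.1 / (4.1390 * 8.8199)
mdot = 126.4492 kg/s
Convert: 126.4492 kg/s * 3600.0 = 4.5522e+05 kg/h
mdot = 4.5522e+05 kg/h


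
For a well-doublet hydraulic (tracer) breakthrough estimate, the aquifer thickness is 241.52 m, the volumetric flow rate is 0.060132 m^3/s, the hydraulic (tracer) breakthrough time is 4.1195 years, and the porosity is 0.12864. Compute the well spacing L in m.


L = sqrt(t_bt*365.25*86400*3*Qv / (pi*hr*phi))
L = sqrt(4.1195*365.25*86400*3*0.060132 / (pi*241.52*0.12864))
L = 490.17 m


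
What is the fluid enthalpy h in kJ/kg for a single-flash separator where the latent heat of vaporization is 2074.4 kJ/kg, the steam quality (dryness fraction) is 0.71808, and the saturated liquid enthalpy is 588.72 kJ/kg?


h = hf + x * hfg
h = 588.72 + 0.71808 * 2074.4
h = 2078.3 kJ/kg


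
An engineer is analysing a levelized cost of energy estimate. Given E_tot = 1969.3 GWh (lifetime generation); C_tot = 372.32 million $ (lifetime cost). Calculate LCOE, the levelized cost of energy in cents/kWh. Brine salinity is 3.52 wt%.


LCOE = C_tot / E_tot * 100
LCOE = 372.32 / 1969.3 * 100
LCOE = 18.906 cents/kWh


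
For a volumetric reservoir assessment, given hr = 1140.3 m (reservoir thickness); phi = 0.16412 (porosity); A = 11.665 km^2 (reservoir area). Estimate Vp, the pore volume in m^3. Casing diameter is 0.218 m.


Vp = A * 1e6 * hr * phi
Vp = 11.665 * 1e6 * 1140.3 * 0.16412
Vp = 2.1831e+09 m^3


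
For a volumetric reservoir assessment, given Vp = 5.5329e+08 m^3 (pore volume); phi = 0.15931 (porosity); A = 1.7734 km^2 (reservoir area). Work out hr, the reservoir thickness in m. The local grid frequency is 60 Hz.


hr = Vp / (A * 1e6 * phi)
hr = 5.5329e+08 / (1.7734 * 1e6 * 0.15931)
hr = 1958.4 m


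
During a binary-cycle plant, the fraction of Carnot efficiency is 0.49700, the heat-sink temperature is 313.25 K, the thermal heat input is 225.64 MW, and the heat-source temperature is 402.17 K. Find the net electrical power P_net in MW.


Step 1: eta = (1 - Tc/Th)*f = (1 - 313.25/402.17)*0.497 = 0.1098870
Step 2: P_net = eta * Q_in = 0.1098870 * 225.64 = 24.795 MW
P_net = 24.795 MW


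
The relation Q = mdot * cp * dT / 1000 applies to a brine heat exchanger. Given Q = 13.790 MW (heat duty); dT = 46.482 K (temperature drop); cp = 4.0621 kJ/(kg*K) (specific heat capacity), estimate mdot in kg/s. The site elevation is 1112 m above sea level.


mdot = Q * 1000 / (cp * dT)
mdot = 13.790 * 1000 / (4.0621 * 46.482)
mdot = 73.035 kg/s


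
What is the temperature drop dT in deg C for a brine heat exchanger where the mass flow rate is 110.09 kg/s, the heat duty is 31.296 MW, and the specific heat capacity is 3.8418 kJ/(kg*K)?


dT = Q * 1000 / (mdot * cp)
dT = 31.296 * 1000 / (110.09 * 3.8418)
dT = 73.99565 K
Convert (temperature difference, 1 K = 1 deg C): 73.99565 K = 73.99565 deg C
dT = 73.996 deg C


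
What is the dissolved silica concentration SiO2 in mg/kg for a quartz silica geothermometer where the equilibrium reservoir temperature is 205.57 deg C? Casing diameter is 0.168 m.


SiO2 = 10^(5.19 - 1309/(T_eq + 273.15))
SiO2 = 10^(5.19 - 1309/(205.57 + 273.15))
SiO2 = 285.51 mg/kg


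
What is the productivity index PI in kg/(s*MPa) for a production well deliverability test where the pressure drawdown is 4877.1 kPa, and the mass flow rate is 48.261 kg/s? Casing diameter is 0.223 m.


PI = mdot * 1000 / dP
PI = 48.261 * 1000 / 4877.1
PI = 9.8954 kg/(s*MPa)


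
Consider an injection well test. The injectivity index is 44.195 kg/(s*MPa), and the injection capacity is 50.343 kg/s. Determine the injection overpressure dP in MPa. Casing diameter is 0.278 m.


dP = mdot * 1000 / II
dP = 50.343 * 1000 / 44.195
dP = 1139.111 kPa
Convert: 1139.111 kPa * 0.001 = 1.1391 MPa
dP = 1.1391 MPa


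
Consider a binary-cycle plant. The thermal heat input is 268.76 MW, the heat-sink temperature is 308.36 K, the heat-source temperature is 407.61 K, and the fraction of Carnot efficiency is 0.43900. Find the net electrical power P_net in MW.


Step 1: eta = (1 - Tc/Th)*f = (1 - 308.36/407.61)*0.439 = 0.1068932
Step 2: P_net = eta * Q_in = 0.1068932 * 268.76 = 28.729 MW
P_net = 28.729 MW


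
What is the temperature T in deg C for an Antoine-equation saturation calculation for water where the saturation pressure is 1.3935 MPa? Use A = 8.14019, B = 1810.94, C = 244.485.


T = B / (A - log10(P_sat * 760 / 0.101325)) - C
T = 1810.94 / (8.14019 - log10(1.3935 * 760 / 0.101325)) - 244.485
T = 194.96 deg C


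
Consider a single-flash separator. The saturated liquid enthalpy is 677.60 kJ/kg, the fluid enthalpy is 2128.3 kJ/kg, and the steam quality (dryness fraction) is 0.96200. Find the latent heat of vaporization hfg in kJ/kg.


hfg = (h - hf) / x
hfg = (2128.3 - 677.60) / 0.96200
hfg = 1508.0 kJ/kg


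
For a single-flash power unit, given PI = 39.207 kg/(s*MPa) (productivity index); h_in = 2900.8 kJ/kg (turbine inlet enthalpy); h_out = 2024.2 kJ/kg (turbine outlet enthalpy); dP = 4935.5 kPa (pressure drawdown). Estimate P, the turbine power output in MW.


Step 1: mdot = PI * dP / 1000 = 39.207 * 4935.5 / 1000 = 193.5061 kg/s
Step 2: P = mdot*(h_in - h_out)/1000 = 193.5061*(2900.8 - 2024.2)/1000 = 169.63 MW
P = 169.63 MW


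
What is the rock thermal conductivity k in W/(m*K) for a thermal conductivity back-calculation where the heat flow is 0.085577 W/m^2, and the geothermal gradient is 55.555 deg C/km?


k = q / (grad / 1000)
k = 0.085577 / (55.555 / 1000)
k = 1.5404 W/(m*K)


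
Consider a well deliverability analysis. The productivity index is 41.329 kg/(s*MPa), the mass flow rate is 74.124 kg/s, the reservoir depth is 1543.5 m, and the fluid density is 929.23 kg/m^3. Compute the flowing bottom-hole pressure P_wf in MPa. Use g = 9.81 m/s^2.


Step 1: P_i = rho*g*h/1e6 = 929.23*9.81*1543.5/1e6 = 14.07015 MPa
Step 2: P_wf = P_i - mdot/PI = 14.07015 - 74.124/41.329 = 12.277 MPa
P_wf = 12.277 MPa


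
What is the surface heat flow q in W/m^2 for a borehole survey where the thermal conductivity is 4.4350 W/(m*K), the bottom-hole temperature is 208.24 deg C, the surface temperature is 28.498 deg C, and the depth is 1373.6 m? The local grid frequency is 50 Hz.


Step 1: grad = (T_d - T_surf)/d * 1000 = (208.24 - 28.498)/1373.6 * 1000 = 130.8547 deg C/km
Step 2: q = k * grad / 1000 = 4.435 * 130.8547 / 1000 = 0.58034 W/m^2
q = 0.58034 W/m^2


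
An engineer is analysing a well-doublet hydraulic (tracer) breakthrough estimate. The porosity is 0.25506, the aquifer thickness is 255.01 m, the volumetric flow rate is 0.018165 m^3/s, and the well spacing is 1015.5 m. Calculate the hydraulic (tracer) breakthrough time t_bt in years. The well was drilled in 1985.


t_bt = pi * hr * phi * L^2 / (3 * Qv) / (365.25*86400)
t_bt = pi * 255.01 * 0.25506 * 1015.5^2 / (3 * 0.018165) / (365.25*86400)
t_bt = 122.53 years


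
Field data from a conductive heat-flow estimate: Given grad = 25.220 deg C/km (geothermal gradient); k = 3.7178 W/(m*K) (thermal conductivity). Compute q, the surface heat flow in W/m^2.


q = k * grad / 1000
q = 3.7178 * 25.220 / 1000
q = 0.093763 W/m^2


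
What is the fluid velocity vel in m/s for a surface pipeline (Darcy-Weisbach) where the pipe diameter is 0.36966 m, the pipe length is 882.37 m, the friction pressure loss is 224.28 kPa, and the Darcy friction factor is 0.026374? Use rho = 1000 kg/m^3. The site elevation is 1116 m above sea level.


vel = sqrt(dP*1000*2*D / (f*L*rho))
vel = sqrt(224.28*1000*2*0.36966 / (0.026374*882.37*1000))
vel = 2.6693 m/s


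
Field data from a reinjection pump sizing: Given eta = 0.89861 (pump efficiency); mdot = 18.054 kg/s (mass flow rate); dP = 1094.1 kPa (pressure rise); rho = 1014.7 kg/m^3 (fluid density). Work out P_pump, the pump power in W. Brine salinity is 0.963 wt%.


P_pump = mdot * dP / (rho * eta)
P_pump = 18.054 * 1094.1 / (1014.7 * 0.89861)
P_pump = 21.66315 kW
Convert: 21.66315 kW * 1000.0 = 21663 W
P_pump = 21663 W


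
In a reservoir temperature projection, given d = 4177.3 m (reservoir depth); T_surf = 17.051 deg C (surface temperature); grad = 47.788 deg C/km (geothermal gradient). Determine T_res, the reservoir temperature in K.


T_res = T_surf + grad * d / 1000
T_res = 17.051 + 47.788 * 4177.3 / 1000
T_res = 216.6758 deg C
Convert to K: 216.6758 + 273.15 = 489.83 K
T_res = 489.83 K


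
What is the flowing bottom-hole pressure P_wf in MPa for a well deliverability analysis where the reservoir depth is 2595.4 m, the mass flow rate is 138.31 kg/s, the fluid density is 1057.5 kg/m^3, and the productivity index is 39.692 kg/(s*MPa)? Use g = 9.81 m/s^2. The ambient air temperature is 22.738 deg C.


Step 1: P_i = rho*g*h/1e6 = 1057.5*9.81*2595.4/1e6 = 26.92487 MPa
Step 2: P_wf = P_i - mdot/PI = 26.92487 - 138.31/39.692 = 23.440 MPa
P_wf = 23.440 MPa


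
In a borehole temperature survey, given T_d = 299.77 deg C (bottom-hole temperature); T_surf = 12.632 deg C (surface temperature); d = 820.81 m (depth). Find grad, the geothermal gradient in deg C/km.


grad = (T_d - T_surf) / d * 1000
grad = (299.77 - 12.632) / 820.81 * 1000
grad = 349.82 deg C/km
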